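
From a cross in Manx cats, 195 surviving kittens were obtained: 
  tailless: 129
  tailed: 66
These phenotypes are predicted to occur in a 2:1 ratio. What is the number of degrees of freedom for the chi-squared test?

1

A goodness-of-fit test with 2 phenotype classes has df = 2 − 1 = 1.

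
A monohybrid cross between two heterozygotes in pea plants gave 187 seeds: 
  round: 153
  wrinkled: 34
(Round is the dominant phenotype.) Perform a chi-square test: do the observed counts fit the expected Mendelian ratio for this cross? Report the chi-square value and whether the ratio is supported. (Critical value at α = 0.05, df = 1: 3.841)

4.636; not consistent

For a monohybrid cross between heterozygotes with complete dominance, the expected phenotypic ratio is 3:1.
Expected counts for N = 187 under a 3:1 ratio (total parts = 4):
  round: 187 × 3/4 = 140.25
  wrinkled: 187 × 1/4 = 46.75
χ² = Σ (O − E)² / E
  round: (153 − 140.25)² / 140.25 = 1.1591
  wrinkled: (34 − 46.75)² / 46.75 = 3.4773
χ² = 1.1591 + 3.4773 = 4.6364 ≈ 4.636
Degrees of freedom = 2 − 1 = 1; critical value at α = 0.05 is 3.841.
Since 4.636 > 3.841, we reject the null hypothesis — the data do not fit the 3:1 ratio.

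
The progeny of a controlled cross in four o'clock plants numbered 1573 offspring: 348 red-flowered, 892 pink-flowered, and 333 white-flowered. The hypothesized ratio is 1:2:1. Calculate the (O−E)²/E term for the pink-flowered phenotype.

14.152

The 1:2:1 ratio has 4 parts, so with N = 1573 the expected counts are:
  red-flowered: 1573 × 1/4 = 393.25
  pink-flowered: 1573 × 2/4 = 786.5
  white-flowered: 1573 × 1/4 = 393.25
Contribution of pink-flowered: (892 − 786.5)² / 786.5 = 14.1516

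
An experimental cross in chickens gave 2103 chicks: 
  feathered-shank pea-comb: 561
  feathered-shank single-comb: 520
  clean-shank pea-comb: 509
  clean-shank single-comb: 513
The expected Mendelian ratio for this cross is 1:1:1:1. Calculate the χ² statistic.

3.269

Expected counts for N = 2103 under a 1:1:1:1 ratio (total parts = 4):
  feathered-shank pea-comb: 2103 × 1/4 = 525.75
  feathered-shank single-comb: 2103 × 1/4 = 525.75
  clean-shank pea-comb: 2103 × 1/4 = 525.75
  clean-shank single-comb: 2103 × 1/4 = 525.75
χ² = Σ (O − E)² / E
  feathered-shank pea-comb: (561 − 525.75)² / 525.75 = 2.3634
  feathered-shank single-comb: (520 − 525.75)² / 525.75 = 0.0629
  clean-shank pea-comb: (509 − 525.75)² / 525.75 = 0.5336
  clean-shank single-comb: (513 − 525.75)² / 525.75 = 0.3092
χ² = 2.3634 + 0.0629 + 0.5336 + 0.3092 = 3.2691 ≈ 3.269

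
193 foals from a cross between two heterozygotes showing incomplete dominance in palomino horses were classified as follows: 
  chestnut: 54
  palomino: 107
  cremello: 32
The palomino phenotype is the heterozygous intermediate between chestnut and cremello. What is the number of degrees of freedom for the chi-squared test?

With incomplete dominance, a heterozygote × heterozygote cross gives a 1:2:1 phenotypic ratio.
A goodness-of-fit test with 3 phenotype classes has df = 3 − 1 = 2.

2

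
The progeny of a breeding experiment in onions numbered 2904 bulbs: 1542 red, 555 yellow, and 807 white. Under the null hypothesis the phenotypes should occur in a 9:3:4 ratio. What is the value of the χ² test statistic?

14.365

Total ratio parts = 16. Expected numbers out of 2904:
  red: 2904 × 9/16 = 1633.5
  yellow: 2904 × 3/16 = 544.5
  white: 2904 × 4/16 = 726
χ² = Σ (O − E)² / E
  red: (1542 − 1633.5)² / 1633.5 = 5.1253
  yellow: (555 − 544.5)² / 544.5 = 0.2025
  white: (807 − 726)² / 726 = 9.0372
χ² = 5.1253 + 0.2025 + 9.0372 = 14.365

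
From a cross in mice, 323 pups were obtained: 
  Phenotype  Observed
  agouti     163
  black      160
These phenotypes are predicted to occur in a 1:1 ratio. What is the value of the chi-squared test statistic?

Total ratio parts = 2. Expected numbers out of 323:
  agouti: 323 × 1/2 = 161.5
  black: 323 × 1/2 = 161.5
χ² = Σ (O − E)² / E
  agouti: (163 − 161.5)² / 161.5 = 0.0139
  black: (160 − 161.5)² / 161.5 = 0.0139
χ² = 0.0139 + 0.0139 = 0.0278 ≈ 0.028

0.028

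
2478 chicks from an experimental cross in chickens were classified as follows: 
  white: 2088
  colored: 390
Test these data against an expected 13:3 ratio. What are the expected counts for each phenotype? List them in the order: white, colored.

Expected counts for N = 2478 under a 13:3 ratio (total parts = 16):
  white: 2478 × 13/16 = 2013.375
  colored: 2478 × 3/16 = 464.625

2013.375, 464.625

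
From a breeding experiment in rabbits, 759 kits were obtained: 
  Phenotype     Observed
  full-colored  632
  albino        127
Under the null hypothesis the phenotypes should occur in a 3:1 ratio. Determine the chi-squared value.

Expected counts for N = 759 under a 3:1 ratio (total parts = 4):
  full-colored: 759 × 3/4 = 569.25
  albino: 759 × 1/4 = 189.75
χ² = Σ (O − E)² / E
  full-colored: (632 − 569.25)² / 569.25 = 6.9171
  albino: (127 − 189.75)² / 189.75 = 20.7513
χ² = 6.9171 + 20.7513 = 27.6684 ≈ 27.668

27.668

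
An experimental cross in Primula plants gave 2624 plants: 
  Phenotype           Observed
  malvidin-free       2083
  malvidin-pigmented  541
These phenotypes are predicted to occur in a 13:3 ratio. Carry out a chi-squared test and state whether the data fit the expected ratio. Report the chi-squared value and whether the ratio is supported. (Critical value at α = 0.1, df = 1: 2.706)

Total ratio parts = 16. Expected numbers out of 2624:
  malvidin-free: 2624 × 13/16 = 2132
  malvidin-pigmented: 2624 × 3/16 = 492
χ² = Σ (O − E)² / E
  malvidin-free: (2083 − 2132)² / 2132 = 1.1262
  malvidin-pigmented: (541 − 492)² / 492 = 4.8801
χ² = 1.1262 + 4.8801 = 6.0063 ≈ 6.006
Degrees of freedom = 2 − 1 = 1; critical value at α = 0.1 is 2.706.
Since 6.006 > 2.706, we reject the null hypothesis — the data do not fit the 13:3 ratio.

6.006; not consistent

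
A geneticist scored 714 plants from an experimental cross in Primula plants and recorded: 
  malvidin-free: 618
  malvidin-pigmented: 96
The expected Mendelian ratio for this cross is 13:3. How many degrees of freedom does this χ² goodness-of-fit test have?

A goodness-of-fit test with 2 phenotype classes has df = 2 − 1 = 1.

1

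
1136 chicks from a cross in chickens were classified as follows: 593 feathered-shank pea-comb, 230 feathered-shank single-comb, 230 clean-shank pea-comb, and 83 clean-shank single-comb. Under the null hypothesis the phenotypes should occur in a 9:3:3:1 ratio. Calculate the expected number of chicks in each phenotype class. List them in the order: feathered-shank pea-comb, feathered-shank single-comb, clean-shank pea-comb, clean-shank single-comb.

639, 213, 213, 71

Under the 9:3:3:1 hypothesis (Σ ratio = 16, N = 1136):
  feathered-shank pea-comb: 1136 × 9/16 = 639
  feathered-shank single-comb: 1136 × 3/16 = 213
  clean-shank pea-comb: 1136 × 3/16 = 213
  clean-shank single-comb: 1136 × 1/16 = 71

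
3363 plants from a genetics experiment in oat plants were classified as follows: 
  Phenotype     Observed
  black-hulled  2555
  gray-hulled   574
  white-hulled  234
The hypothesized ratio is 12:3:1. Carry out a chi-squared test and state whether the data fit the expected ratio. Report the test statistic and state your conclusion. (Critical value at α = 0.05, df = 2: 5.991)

Under the 12:3:1 hypothesis (Σ ratio = 16, N = 3363):
  black-hulled: 3363 × 12/16 = 2522.25
  gray-hulled: 3363 × 3/16 = 630.5625
  white-hulled: 3363 × 1/16 = 210.1875
χ² = Σ (O − E)² / E
  black-hulled: (2555 − 2522.25)² / 2522.25 = 0.4252
  gray-hulled: (574 − 630.5625)² / 630.5625 = 5.0737
  white-hulled: (234 − 210.1875)² / 210.1875 = 2.6978
χ² = 0.4252 + 5.0737 + 2.6978 = 8.1967 ≈ 8.197
Degrees of freedom = 3 − 1 = 2; critical value at α = 0.05 is 5.991.
Since 8.197 > 5.991, we reject the null hypothesis — the data do not fit the 12:3:1 ratio.

8.197; not consistent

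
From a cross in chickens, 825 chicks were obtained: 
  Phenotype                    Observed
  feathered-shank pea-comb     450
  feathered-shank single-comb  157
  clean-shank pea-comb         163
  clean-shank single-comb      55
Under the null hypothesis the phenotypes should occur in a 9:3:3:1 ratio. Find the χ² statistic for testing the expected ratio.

1.137

Expected counts for N = 825 under a 9:3:3:1 ratio (total parts = 16):
  feathered-shank pea-comb: 825 × 9/16 = 464.0625
  feathered-shank single-comb: 825 × 3/16 = 154.6875
  clean-shank pea-comb: 825 × 3/16 = 154.6875
  clean-shank single-comb: 825 × 1/16 = 51.5625
χ² = Σ (O − E)² / E
  feathered-shank pea-comb: (450 − 464.0625)² / 464.0625 = 0.4261
  feathered-shank single-comb: (157 − 154.6875)² / 154.6875 = 0.0346
  clean-shank pea-comb: (163 − 154.6875)² / 154.6875 = 0.4467
  clean-shank single-comb: (55 − 51.5625)² / 51.5625 = 0.2292
χ² = 0.4261 + 0.0346 + 0.4467 + 0.2292 = 1.1366 ≈ 1.137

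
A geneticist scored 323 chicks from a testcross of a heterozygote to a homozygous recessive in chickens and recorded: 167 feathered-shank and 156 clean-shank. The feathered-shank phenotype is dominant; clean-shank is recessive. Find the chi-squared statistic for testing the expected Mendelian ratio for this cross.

A testcross of a heterozygote (Aa × aa) gives a 1:1 phenotypic ratio.
The 1:1 ratio has 2 parts, so with N = 323 the expected counts are:
  feathered-shank: 323 × 1/2 = 161.5
  clean-shank: 323 × 1/2 = 161.5
χ² = Σ (O − E)² / E
  feathered-shank: (167 − 161.5)² / 161.5 = 0.1873
  clean-shank: (156 − 161.5)² / 161.5 = 0.1873
χ² = 0.1873 + 0.1873 = 0.3746 ≈ 0.375

0.375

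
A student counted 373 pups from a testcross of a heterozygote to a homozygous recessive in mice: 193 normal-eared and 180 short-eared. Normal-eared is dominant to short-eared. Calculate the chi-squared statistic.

A testcross of a heterozygote (Aa × aa) gives a 1:1 phenotypic ratio.
Expected counts for N = 373 under a 1:1 ratio (total parts = 2):
  normal-eared: 373 × 1/2 = 186.5
  short-eared: 373 × 1/2 = 186.5
χ² = Σ (O − E)² / E
  normal-eared: (193 − 186.5)² / 186.5 = 0.2265
  short-eared: (180 − 186.5)² / 186.5 = 0.2265
χ² = 0.2265 + 0.2265 = 0.453

0.453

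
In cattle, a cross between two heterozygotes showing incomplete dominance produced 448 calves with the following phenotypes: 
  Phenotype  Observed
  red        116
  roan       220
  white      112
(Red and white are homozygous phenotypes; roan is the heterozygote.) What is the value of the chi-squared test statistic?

With incomplete dominance, a heterozygote × heterozygote cross gives a 1:2:1 phenotypic ratio.
Total ratio parts = 4. Expected numbers out of 448:
  red: 448 × 1/4 = 112
  roan: 448 × 2/4 = 224
  white: 448 × 1/4 = 112
χ² = Σ (O − E)² / E
  red: (116 − 112)² / 112 = 0.1429
  roan: (220 − 224)² / 224 = 0.0714
  white: (112 − 112)² / 112 = 0.0000
χ² = 0.1429 + 0.0714 + 0.0000 = 0.2143 ≈ 0.214

0.214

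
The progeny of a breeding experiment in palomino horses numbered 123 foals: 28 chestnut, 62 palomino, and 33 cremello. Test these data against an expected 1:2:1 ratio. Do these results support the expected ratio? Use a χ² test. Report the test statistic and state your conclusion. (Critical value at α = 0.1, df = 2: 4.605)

Total ratio parts = 4. Expected numbers out of 123:
  chestnut: 123 × 1/4 = 30.75
  palomino: 123 × 2/4 = 61.5
  cremello: 123 × 1/4 = 30.75
χ² = Σ (O − E)² / E
  chestnut: (28 − 30.75)² / 30.75 = 0.2459
  palomino: (62 − 61.5)² / 61.5 = 0.0041
  cremello: (33 − 30.75)² / 30.75 = 0.1646
χ² = 0.2459 + 0.0041 + 0.1646 = 0.4146 ≈ 0.415
Degrees of freedom = 3 − 1 = 2; critical value at α = 0.1 is 4.605.
Since 0.415 < 4.605, we fail to reject the null hypothesis — the data are consistent with the 1:2:1 ratio.

0.415; consistent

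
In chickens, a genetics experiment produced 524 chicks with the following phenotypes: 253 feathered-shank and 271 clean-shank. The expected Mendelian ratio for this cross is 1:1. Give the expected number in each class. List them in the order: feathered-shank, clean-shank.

The 1:1 ratio has 2 parts, so with N = 524 the expected counts are:
  feathered-shank: 524 × 1/2 = 262
  clean-shank: 524 × 1/2 = 262

262, 262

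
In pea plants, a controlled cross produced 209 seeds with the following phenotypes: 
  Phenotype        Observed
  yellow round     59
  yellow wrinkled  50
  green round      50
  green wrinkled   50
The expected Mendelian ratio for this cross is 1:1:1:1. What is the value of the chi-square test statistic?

Under the 1:1:1:1 hypothesis (Σ ratio = 4, N = 209):
  yellow round: 209 × 1/4 = 52.25
  yellow wrinkled: 209 × 1/4 = 52.25
  green round: 209 × 1/4 = 52.25
  green wrinkled: 209 × 1/4 = 52.25
χ² = Σ (O − E)² / E
  yellow round: (59 − 52.25)² / 52.25 = 0.8720
  yellow wrinkled: (50 − 52.25)² / 52.25 = 0.0969
  green round: (50 − 52.25)² / 52.25 = 0.0969
  green wrinkled: (50 − 52.25)² / 52.25 = 0.0969
χ² = 0.8720 + 0.0969 + 0.0969 + 0.0969 = 1.1627 ≈ 1.163

1.163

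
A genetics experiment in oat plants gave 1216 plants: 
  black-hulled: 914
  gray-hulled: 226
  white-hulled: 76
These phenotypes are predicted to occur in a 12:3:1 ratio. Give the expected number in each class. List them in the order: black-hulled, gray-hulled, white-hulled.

912, 228, 76

Under the 12:3:1 hypothesis (Σ ratio = 16, N = 1216):
  black-hulled: 1216 × 12/16 = 912
  gray-hulled: 1216 × 3/16 = 228
  white-hulled: 1216 × 1/16 = 76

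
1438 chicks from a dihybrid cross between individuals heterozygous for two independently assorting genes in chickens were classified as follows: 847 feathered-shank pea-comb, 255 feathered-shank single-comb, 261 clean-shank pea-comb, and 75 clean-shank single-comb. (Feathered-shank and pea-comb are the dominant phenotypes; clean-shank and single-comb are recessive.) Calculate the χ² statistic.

5.328

A dihybrid F₂ with independent assortment and complete dominance at both loci gives a 9:3:3:1 phenotypic ratio.
Expected counts for N = 1438 under a 9:3:3:1 ratio (total parts = 16):
  feathered-shank pea-comb: 1438 × 9/16 = 808.875
  feathered-shank single-comb: 1438 × 3/16 = 269.625
  clean-shank pea-comb: 1438 × 3/16 = 269.625
  clean-shank single-comb: 1438 × 1/16 = 89.875
χ² = Σ (O − E)² / E
  feathered-shank pea-comb: (847 − 808.875)² / 808.875 = 1.7970
  feathered-shank single-comb: (255 − 269.625)² / 269.625 = 0.7933
  clean-shank pea-comb: (261 − 269.625)² / 269.625 = 0.2759
  clean-shank single-comb: (75 − 89.875)² / 89.875 = 2.4619
χ² = 1.7970 + 0.7933 + 0.2759 + 2.4619 = 5.3281 ≈ 5.328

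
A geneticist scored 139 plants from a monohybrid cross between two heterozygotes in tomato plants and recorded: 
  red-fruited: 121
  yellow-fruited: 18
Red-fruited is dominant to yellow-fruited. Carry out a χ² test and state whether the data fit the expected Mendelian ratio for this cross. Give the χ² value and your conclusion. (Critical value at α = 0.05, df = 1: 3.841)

10.765; not consistent

For a monohybrid cross between heterozygotes with complete dominance, the expected phenotypic ratio is 3:1.
Expected counts for N = 139 under a 3:1 ratio (total parts = 4):
  red-fruited: 139 × 3/4 = 104.25
  yellow-fruited: 139 × 1/4 = 34.75
χ² = Σ (O − E)² / E
  red-fruited: (121 − 104.25)² / 104.25 = 2.6912
  yellow-fruited: (18 − 34.75)² / 34.75 = 8.0737
χ² = 2.6912 + 8.0737 = 10.7649 ≈ 10.765
Degrees of freedom = 2 − 1 = 1; critical value at α = 0.05 is 3.841.
Since 10.765 > 3.841, we reject the null hypothesis — the data do not fit the 3:1 ratio.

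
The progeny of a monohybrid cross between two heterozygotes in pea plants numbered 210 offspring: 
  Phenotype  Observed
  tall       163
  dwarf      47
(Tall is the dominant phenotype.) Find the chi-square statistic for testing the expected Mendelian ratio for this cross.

0.768

For a monohybrid cross between heterozygotes with complete dominance, the expected phenotypic ratio is 3:1.
Total ratio parts = 4. Expected numbers out of 210:
  tall: 210 × 3/4 = 157.5
  dwarf: 210 × 1/4 = 52.5
χ² = Σ (O − E)² / E
  tall: (163 − 157.5)² / 157.5 = 0.1921
  dwarf: (47 − 52.5)² / 52.5 = 0.5762
χ² = 0.1921 + 0.5762 = 0.7683 ≈ 0.768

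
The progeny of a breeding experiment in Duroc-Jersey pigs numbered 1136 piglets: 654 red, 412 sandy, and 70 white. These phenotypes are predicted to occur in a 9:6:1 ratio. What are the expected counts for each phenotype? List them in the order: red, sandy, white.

Under the 9:6:1 hypothesis (Σ ratio = 16, N = 1136):
  red: 1136 × 9/16 = 639
  sandy: 1136 × 6/16 = 426
  white: 1136 × 1/16 = 71

639, 426, 71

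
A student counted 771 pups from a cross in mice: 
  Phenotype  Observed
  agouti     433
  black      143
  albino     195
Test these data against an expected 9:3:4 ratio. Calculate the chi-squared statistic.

Under the 9:3:4 hypothesis (Σ ratio = 16, N = 771):
  agouti: 771 × 9/16 = 433.6875
  black: 771 × 3/16 = 144.5625
  albino: 771 × 4/16 = 192.75
χ² = Σ (O − E)² / E
  agouti: (433 − 433.6875)² / 433.6875 = 0.0011
  black: (143 − 144.5625)² / 144.5625 = 0.0169
  albino: (195 − 192.75)² / 192.75 = 0.0263
χ² = 0.0011 + 0.0169 + 0.0263 = 0.0443 ≈ 0.044

0.044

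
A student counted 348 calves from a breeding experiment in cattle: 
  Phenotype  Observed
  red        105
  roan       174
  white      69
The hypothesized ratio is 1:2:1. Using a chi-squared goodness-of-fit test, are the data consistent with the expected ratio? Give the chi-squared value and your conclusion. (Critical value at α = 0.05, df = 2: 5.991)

7.448; not consistent

Expected counts for N = 348 under a 1:2:1 ratio (total parts = 4):
  red: 348 × 1/4 = 87
  roan: 348 × 2/4 = 174
  white: 348 × 1/4 = 87
χ² = Σ (O − E)² / E
  red: (105 − 87)² / 87 = 3.7241
  roan: (174 − 174)² / 174 = 0.0000
  white: (69 − 87)² / 87 = 3.7241
χ² = 3.7241 + 0.0000 + 3.7241 = 7.4482 ≈ 7.448
Degrees of freedom = 3 − 1 = 2; critical value at α = 0.05 is 5.991.
Since 7.448 > 5.991, we reject the null hypothesis — the data do not fit the 1:2:1 ratio.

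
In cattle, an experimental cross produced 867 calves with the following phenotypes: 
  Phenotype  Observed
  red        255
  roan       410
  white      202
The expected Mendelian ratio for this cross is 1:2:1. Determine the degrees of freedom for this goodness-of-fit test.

2

A goodness-of-fit test with 3 phenotype classes has df = 3 − 1 = 2.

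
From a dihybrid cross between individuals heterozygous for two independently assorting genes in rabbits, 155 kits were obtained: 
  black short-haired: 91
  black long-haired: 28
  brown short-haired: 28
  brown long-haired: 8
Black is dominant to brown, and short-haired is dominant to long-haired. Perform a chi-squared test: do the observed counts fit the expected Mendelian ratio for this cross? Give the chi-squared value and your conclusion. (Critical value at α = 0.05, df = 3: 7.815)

0.538; consistent

A dihybrid F₂ with independent assortment and complete dominance at both loci gives a 9:3:3:1 phenotypic ratio.
Under the 9:3:3:1 hypothesis (Σ ratio = 16, N = 155):
  black short-haired: 155 × 9/16 = 87.1875
  black long-haired: 155 × 3/16 = 29.0625
  brown short-haired: 155 × 3/16 = 29.0625
  brown long-haired: 155 × 1/16 = 9.6875
χ² = Σ (O − E)² / E
  black short-haired: (91 − 87.1875)² / 87.1875 = 0.1667
  black long-haired: (28 − 29.0625)² / 29.0625 = 0.0388
  brown short-haired: (28 − 29.0625)² / 29.0625 = 0.0388
  brown long-haired: (8 − 9.6875)² / 9.6875 = 0.2940
χ² = 0.1667 + 0.0388 + 0.0388 + 0.2940 = 0.5383 ≈ 0.538
Degrees of freedom = 4 − 1 = 3; critical value at α = 0.05 is 7.815.
Since 0.538 < 7.815, we fail to reject the null hypothesis — the data are consistent with the 9:3:3:1 ratio.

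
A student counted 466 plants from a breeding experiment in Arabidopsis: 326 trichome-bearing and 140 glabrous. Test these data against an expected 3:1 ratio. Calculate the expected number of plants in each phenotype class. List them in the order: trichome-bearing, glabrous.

349.5, 116.5

The 3:1 ratio has 4 parts, so with N = 466 the expected counts are:
  trichome-bearing: 466 × 3/4 = 349.5
  glabrous: 466 × 1/4 = 116.5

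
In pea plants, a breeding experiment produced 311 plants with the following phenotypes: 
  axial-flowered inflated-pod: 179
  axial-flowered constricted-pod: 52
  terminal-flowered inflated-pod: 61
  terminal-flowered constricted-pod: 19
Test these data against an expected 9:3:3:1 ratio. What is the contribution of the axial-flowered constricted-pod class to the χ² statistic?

0.683

The 9:3:3:1 ratio has 16 parts, so with N = 311 the expected counts are:
  axial-flowered inflated-pod: 311 × 9/16 = 174.9375
  axial-flowered constricted-pod: 311 × 3/16 = 58.3125
  terminal-flowered inflated-pod: 311 × 3/16 = 58.3125
  terminal-flowered constricted-pod: 311 × 1/16 = 19.4375
Contribution of axial-flowered constricted-pod: (52 − 58.3125)² / 58.3125 = 0.6833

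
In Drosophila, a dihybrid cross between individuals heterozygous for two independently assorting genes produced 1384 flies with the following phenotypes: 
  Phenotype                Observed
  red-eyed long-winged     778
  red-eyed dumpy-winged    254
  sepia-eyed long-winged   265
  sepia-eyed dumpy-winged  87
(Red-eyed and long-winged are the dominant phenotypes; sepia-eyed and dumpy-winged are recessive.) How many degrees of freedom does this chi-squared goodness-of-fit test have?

A dihybrid F₂ with independent assortment and complete dominance at both loci gives a 9:3:3:1 phenotypic ratio.
A goodness-of-fit test with 4 phenotype classes has df = 4 − 1 = 3.

3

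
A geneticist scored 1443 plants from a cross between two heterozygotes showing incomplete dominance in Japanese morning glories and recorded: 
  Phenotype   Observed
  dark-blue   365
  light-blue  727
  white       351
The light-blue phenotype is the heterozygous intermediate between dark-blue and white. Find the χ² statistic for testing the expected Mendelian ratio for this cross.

With incomplete dominance, a heterozygote × heterozygote cross gives a 1:2:1 phenotypic ratio.
The 1:2:1 ratio has 4 parts, so with N = 1443 the expected counts are:
  dark-blue: 1443 × 1/4 = 360.75
  light-blue: 1443 × 2/4 = 721.5
  white: 1443 × 1/4 = 360.75
χ² = Σ (O − E)² / E
  dark-blue: (365 − 360.75)² / 360.75 = 0.0501
  light-blue: (727 − 721.5)² / 721.5 = 0.0419
  white: (351 − 360.75)² / 360.75 = 0.2635
χ² = 0.0501 + 0.0419 + 0.2635 = 0.3555 ≈ 0.356

0.356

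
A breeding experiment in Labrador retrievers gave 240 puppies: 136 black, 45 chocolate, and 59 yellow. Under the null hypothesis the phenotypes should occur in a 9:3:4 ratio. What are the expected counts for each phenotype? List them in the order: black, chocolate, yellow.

Total ratio parts = 16. Expected numbers out of 240:
  black: 240 × 9/16 = 135
  chocolate: 240 × 3/16 = 45
  yellow: 240 × 4/16 = 60

135, 45, 60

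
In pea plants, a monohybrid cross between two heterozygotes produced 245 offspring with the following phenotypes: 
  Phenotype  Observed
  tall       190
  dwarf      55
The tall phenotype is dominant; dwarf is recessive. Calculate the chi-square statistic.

0.850

For a monohybrid cross between heterozygotes with complete dominance, the expected phenotypic ratio is 3:1.
Under the 3:1 hypothesis (Σ ratio = 4, N = 245):
  tall: 245 × 3/4 = 183.75
  dwarf: 245 × 1/4 = 61.25
χ² = Σ (O − E)² / E
  tall: (190 − 183.75)² / 183.75 = 0.2126
  dwarf: (55 − 61.25)² / 61.25 = 0.6378
χ² = 0.2126 + 0.6378 = 0.8504 ≈ 0.850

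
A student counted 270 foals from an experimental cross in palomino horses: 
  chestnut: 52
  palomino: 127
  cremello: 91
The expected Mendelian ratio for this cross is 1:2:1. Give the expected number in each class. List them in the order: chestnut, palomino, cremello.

67.5, 135, 67.5

Under the 1:2:1 hypothesis (Σ ratio = 4, N = 270):
  chestnut: 270 × 1/4 = 67.5
  palomino: 270 × 2/4 = 135
  cremello: 270 × 1/4 = 67.5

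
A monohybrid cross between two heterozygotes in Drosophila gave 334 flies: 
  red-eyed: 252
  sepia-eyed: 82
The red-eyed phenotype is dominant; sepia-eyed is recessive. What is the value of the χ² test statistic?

For a monohybrid cross between heterozygotes with complete dominance, the expected phenotypic ratio is 3:1.
Under the 3:1 hypothesis (Σ ratio = 4, N = 334):
  red-eyed: 334 × 3/4 = 250.5
  sepia-eyed: 334 × 1/4 = 83.5
χ² = Σ (O − E)² / E
  red-eyed: (252 − 250.5)² / 250.5 = 0.0090
  sepia-eyed: (82 − 83.5)² / 83.5 = 0.0269
χ² = 0.0090 + 0.0269 = 0.0359 ≈ 0.036

0.036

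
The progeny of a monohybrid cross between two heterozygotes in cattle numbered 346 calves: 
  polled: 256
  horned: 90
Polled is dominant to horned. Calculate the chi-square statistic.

For a monohybrid cross between heterozygotes with complete dominance, the expected phenotypic ratio is 3:1.
Expected counts for N = 346 under a 3:1 ratio (total parts = 4):
  polled: 346 × 3/4 = 259.5
  horned: 346 × 1/4 = 86.5
χ² = Σ (O − E)² / E
  polled: (256 − 259.5)² / 259.5 = 0.0472
  horned: (90 − 86.5)² / 86.5 = 0.1416
χ² = 0.0472 + 0.1416 = 0.1888 ≈ 0.189

0.189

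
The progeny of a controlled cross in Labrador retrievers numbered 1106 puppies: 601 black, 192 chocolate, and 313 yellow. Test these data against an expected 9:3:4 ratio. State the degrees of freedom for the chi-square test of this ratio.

2

A goodness-of-fit test with 3 phenotype classes has df = 3 − 1 = 2.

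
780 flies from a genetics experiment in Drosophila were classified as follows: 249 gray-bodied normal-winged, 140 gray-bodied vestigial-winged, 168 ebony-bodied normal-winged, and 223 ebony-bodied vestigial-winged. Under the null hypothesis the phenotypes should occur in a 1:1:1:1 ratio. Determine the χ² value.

Under the 1:1:1:1 hypothesis (Σ ratio = 4, N = 780):
  gray-bodied normal-winged: 780 × 1/4 = 195
  gray-bodied vestigial-winged: 780 × 1/4 = 195
  ebony-bodied normal-winged: 780 × 1/4 = 195
  ebony-bodied vestigial-winged: 780 × 1/4 = 195
χ² = Σ (O − E)² / E
  gray-bodied normal-winged: (249 − 195)² / 195 = 14.9538
  gray-bodied vestigial-winged: (140 − 195)² / 195 = 15.5128
  ebony-bodied normal-winged: (168 − 195)² / 195 = 3.7385
  ebony-bodied vestigial-winged: (223 − 195)² / 195 = 4.0205
χ² = 14.9538 + 15.5128 + 3.7385 + 4.0205 = 38.2256 ≈ 38.226

38.226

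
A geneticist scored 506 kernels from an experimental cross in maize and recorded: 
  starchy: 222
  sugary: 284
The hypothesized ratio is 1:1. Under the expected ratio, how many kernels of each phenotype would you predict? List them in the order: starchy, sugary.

253, 253

Total ratio parts = 2. Expected numbers out of 506:
  starchy: 506 × 1/2 = 253
  sugary: 506 × 1/2 = 253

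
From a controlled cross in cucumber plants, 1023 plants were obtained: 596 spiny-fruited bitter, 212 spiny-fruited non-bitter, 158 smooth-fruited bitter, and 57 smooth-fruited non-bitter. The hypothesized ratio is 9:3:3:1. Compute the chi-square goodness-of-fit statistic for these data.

9.573

The 9:3:3:1 ratio has 16 parts, so with N = 1023 the expected counts are:
  spiny-fruited bitter: 1023 × 9/16 = 575.4375
  spiny-fruited non-bitter: 1023 × 3/16 = 191.8125
  smooth-fruited bitter: 1023 × 3/16 = 191.8125
  smooth-fruited non-bitter: 1023 × 1/16 = 63.9375
χ² = Σ (O − E)² / E
  spiny-fruited bitter: (596 − 575.4375)² / 575.4375 = 0.7348
  spiny-fruited non-bitter: (212 − 191.8125)² / 191.8125 = 2.1247
  smooth-fruited bitter: (158 − 191.8125)² / 191.8125 = 5.9604
  smooth-fruited non-bitter: (57 − 63.9375)² / 63.9375 = 0.7527
χ² = 0.7348 + 2.1247 + 5.9604 + 0.7527 = 9.5726 ≈ 9.573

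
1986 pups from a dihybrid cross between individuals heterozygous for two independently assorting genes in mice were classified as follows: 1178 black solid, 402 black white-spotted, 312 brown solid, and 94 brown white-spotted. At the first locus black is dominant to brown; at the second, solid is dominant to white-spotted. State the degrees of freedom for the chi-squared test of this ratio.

A dihybrid F₂ with independent assortment and complete dominance at both loci gives a 9:3:3:1 phenotypic ratio.
A goodness-of-fit test with 4 phenotype classes has df = 4 − 1 = 3.

3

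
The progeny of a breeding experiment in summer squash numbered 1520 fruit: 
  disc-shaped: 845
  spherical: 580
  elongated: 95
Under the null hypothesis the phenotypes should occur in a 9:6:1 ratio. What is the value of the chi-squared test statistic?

0.292

Expected counts for N = 1520 under a 9:6:1 ratio (total parts = 16):
  disc-shaped: 1520 × 9/16 = 855
  spherical: 1520 × 6/16 = 570
  elongated: 1520 × 1/16 = 95
χ² = Σ (O − E)² / E
  disc-shaped: (845 − 855)² / 855 = 0.1170
  spherical: (580 − 570)² / 570 = 0.1754
  elongated: (95 − 95)² / 95 = 0.0000
χ² = 0.1170 + 0.1754 + 0.0000 = 0.2924 ≈ 0.292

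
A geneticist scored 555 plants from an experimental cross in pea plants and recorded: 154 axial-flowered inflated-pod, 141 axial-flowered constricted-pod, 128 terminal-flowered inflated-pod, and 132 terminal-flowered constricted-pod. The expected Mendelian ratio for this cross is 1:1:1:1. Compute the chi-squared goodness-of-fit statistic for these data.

The 1:1:1:1 ratio has 4 parts, so with N = 555 the expected counts are:
  axial-flowered inflated-pod: 555 × 1/4 = 138.75
  axial-flowered constricted-pod: 555 × 1/4 = 138.75
  terminal-flowered inflated-pod: 555 × 1/4 = 138.75
  terminal-flowered constricted-pod: 555 × 1/4 = 138.75
χ² = Σ (O − E)² / E
  axial-flowered inflated-pod: (154 − 138.75)² / 138.75 = 1.6761
  axial-flowered constricted-pod: (141 − 138.75)² / 138.75 = 0.0365
  terminal-flowered inflated-pod: (128 − 138.75)² / 138.75 = 0.8329
  terminal-flowered constricted-pod: (132 − 138.75)² / 138.75 = 0.3284
χ² = 1.6761 + 0.0365 + 0.8329 + 0.3284 = 2.8739 ≈ 2.874

2.874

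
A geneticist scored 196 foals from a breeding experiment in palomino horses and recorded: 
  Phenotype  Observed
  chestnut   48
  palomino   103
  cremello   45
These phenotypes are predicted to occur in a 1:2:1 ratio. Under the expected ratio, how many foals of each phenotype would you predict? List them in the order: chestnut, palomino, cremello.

The 1:2:1 ratio has 4 parts, so with N = 196 the expected counts are:
  chestnut: 196 × 1/4 = 49
  palomino: 196 × 2/4 = 98
  cremello: 196 × 1/4 = 49

49, 98, 49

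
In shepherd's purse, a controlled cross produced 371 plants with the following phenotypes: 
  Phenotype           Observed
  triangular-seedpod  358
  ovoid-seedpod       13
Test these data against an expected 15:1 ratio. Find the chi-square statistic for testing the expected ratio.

The 15:1 ratio has 16 parts, so with N = 371 the expected counts are:
  triangular-seedpod: 371 × 15/16 = 347.8125
  ovoid-seedpod: 371 × 1/16 = 23.1875
χ² = Σ (O − E)² / E
  triangular-seedpod: (358 − 347.8125)² / 347.8125 = 0.2984
  ovoid-seedpod: (13 − 23.1875)² / 23.1875 = 4.4759
χ² = 0.2984 + 4.4759 = 4.7743 ≈ 4.774

4.774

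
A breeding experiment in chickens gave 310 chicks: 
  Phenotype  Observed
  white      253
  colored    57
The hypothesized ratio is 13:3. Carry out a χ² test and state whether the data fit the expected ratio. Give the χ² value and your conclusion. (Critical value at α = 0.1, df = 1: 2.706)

0.027; consistent

The 13:3 ratio has 16 parts, so with N = 310 the expected counts are:
  white: 310 × 13/16 = 251.875
  colored: 310 × 3/16 = 58.125
χ² = Σ (O − E)² / E
  white: (253 − 251.875)² / 251.875 = 0.0050
  colored: (57 − 58.125)² / 58.125 = 0.0218
χ² = 0.0050 + 0.0218 = 0.0268 ≈ 0.027
Degrees of freedom = 2 − 1 = 1; critical value at α = 0.1 is 2.706.
Since 0.027 < 2.706, we fail to reject the null hypothesis — the data are consistent with the 13:3 ratio.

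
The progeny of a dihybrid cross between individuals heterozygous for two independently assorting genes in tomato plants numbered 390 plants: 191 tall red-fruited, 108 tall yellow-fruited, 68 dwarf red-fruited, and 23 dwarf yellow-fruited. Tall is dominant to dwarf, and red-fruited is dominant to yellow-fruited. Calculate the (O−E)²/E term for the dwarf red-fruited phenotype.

A dihybrid F₂ with independent assortment and complete dominance at both loci gives a 9:3:3:1 phenotypic ratio.
The 9:3:3:1 ratio has 16 parts, so with N = 390 the expected counts are:
  tall red-fruited: 390 × 9/16 = 219.375
  tall yellow-fruited: 390 × 3/16 = 73.125
  dwarf red-fruited: 390 × 3/16 = 73.125
  dwarf yellow-fruited: 390 × 1/16 = 24.375
Contribution of dwarf red-fruited: (68 − 73.125)² / 73.125 = 0.3592

0.359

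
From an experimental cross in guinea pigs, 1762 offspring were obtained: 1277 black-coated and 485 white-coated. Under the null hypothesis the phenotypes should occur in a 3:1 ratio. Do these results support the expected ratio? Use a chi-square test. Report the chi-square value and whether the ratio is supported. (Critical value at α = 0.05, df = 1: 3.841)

5.994; not consistent

Under the 3:1 hypothesis (Σ ratio = 4, N = 1762):
  black-coated: 1762 × 3/4 = 1321.5
  white-coated: 1762 × 1/4 = 440.5
χ² = Σ (O − E)² / E
  black-coated: (1277 − 1321.5)² / 1321.5 = 1.4985
  white-coated: (485 − 440.5)² / 440.5 = 4.4955
χ² = 1.4985 + 4.4955 = 5.994
Degrees of freedom = 2 − 1 = 1; critical value at α = 0.05 is 3.841.
Since 5.994 > 3.841, we reject the null hypothesis — the data do not fit the 3:1 ratio.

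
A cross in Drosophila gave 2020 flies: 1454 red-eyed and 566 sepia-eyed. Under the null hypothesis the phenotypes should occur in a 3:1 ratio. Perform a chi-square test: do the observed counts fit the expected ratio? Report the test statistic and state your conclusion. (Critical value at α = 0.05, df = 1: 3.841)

9.824; not consistent

Expected counts for N = 2020 under a 3:1 ratio (total parts = 4):
  red-eyed: 2020 × 3/4 = 1515
  sepia-eyed: 2020 × 1/4 = 505
χ² = Σ (O − E)² / E
  red-eyed: (1454 − 1515)² / 1515 = 2.4561
  sepia-eyed: (566 − 505)² / 505 = 7.3683
χ² = 2.4561 + 7.3683 = 9.8244 ≈ 9.824
Degrees of freedom = 2 − 1 = 1; critical value at α = 0.05 is 3.841.
Since 9.824 > 3.841, we reject the null hypothesis — the data do not fit the 3:1 ratio.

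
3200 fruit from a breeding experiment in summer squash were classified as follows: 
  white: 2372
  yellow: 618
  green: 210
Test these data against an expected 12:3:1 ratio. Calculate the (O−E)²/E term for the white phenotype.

Total ratio parts = 16. Expected numbers out of 3200:
  white: 3200 × 12/16 = 2400
  yellow: 3200 × 3/16 = 600
  green: 3200 × 1/16 = 200
Contribution of white: (2372 − 2400)² / 2400 = 0.3267

0.327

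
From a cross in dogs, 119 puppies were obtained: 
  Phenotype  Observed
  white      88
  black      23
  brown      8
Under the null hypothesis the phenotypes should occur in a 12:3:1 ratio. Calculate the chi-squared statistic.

0.081

The 12:3:1 ratio has 16 parts, so with N = 119 the expected counts are:
  white: 119 × 12/16 = 89.25
  black: 119 × 3/16 = 22.3125
  brown: 119 × 1/16 = 7.4375
χ² = Σ (O − E)² / E
  white: (88 − 89.25)² / 89.25 = 0.0175
  black: (23 − 22.3125)² / 22.3125 = 0.0212
  brown: (8 − 7.4375)² / 7.4375 = 0.0425
χ² = 0.0175 + 0.0212 + 0.0425 = 0.0812 ≈ 0.081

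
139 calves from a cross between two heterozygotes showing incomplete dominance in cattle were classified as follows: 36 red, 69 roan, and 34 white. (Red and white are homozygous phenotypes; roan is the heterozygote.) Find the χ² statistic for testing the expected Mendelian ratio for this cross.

With incomplete dominance, a heterozygote × heterozygote cross gives a 1:2:1 phenotypic ratio.
Expected counts for N = 139 under a 1:2:1 ratio (total parts = 4):
  red: 139 × 1/4 = 34.75
  roan: 139 × 2/4 = 69.5
  white: 139 × 1/4 = 34.75
χ² = Σ (O − E)² / E
  red: (36 − 34.75)² / 34.75 = 0.0450
  roan: (69 − 69.5)² / 69.5 = 0.0036
  white: (34 − 34.75)² / 34.75 = 0.0162
χ² = 0.0450 + 0.0036 + 0.0162 = 0.0648 ≈ 0.065

0.065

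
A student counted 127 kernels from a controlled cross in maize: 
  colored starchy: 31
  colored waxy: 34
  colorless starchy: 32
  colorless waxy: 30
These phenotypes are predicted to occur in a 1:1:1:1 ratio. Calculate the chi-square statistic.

Total ratio parts = 4. Expected numbers out of 127:
  colored starchy: 127 × 1/4 = 31.75
  colored waxy: 127 × 1/4 = 31.75
  colorless starchy: 127 × 1/4 = 31.75
  colorless waxy: 127 × 1/4 = 31.75
χ² = Σ (O − E)² / E
  colored starchy: (31 − 31.75)² / 31.75 = 0.0177
  colored waxy: (34 − 31.75)² / 31.75 = 0.1594
  colorless starchy: (32 − 31.75)² / 31.75 = 0.0020
  colorless waxy: (30 − 31.75)² / 31.75 = 0.0965
χ² = 0.0177 + 0.1594 + 0.0020 + 0.0965 = 0.2756 ≈ 0.276

0.276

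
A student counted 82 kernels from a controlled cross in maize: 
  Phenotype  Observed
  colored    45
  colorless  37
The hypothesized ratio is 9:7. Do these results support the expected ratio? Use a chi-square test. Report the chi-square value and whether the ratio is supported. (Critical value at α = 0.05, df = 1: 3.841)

The 9:7 ratio has 16 parts, so with N = 82 the expected counts are:
  colored: 82 × 9/16 = 46.125
  colorless: 82 × 7/16 = 35.875
χ² = Σ (O − E)² / E
  colored: (45 − 46.125)² / 46.125 = 0.0274
  colorless: (37 − 35.875)² / 35.875 = 0.0353
χ² = 0.0274 + 0.0353 = 0.0627 ≈ 0.063
Degrees of freedom = 2 − 1 = 1; critical value at α = 0.05 is 3.841.
Since 0.063 < 3.841, we fail to reject the null hypothesis — the data are consistent with the 9:7 ratio.

0.063; consistent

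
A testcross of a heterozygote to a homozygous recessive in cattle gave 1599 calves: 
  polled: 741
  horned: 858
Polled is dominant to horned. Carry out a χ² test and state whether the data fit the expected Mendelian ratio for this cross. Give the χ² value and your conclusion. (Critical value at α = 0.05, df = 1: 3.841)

8.561; not consistent

A testcross of a heterozygote (Aa × aa) gives a 1:1 phenotypic ratio.
Expected counts for N = 1599 under a 1:1 ratio (total parts = 2):
  polled: 1599 × 1/2 = 799.5
  horned: 1599 × 1/2 = 799.5
χ² = Σ (O − E)² / E
  polled: (741 − 799.5)² / 799.5 = 4.2805
  horned: (858 − 799.5)² / 799.5 = 4.2805
χ² = 4.2805 + 4.2805 = 8.561
Degrees of freedom = 2 − 1 = 1; critical value at α = 0.05 is 3.841.
Since 8.561 > 3.841, we reject the null hypothesis — the data do not fit the 1:1 ratio.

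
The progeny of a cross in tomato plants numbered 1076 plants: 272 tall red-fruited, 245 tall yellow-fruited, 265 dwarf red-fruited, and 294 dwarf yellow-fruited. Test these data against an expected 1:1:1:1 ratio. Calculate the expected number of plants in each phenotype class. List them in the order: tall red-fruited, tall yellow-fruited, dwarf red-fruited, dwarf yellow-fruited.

Expected counts for N = 1076 under a 1:1:1:1 ratio (total parts = 4):
  tall red-fruited: 1076 × 1/4 = 269
  tall yellow-fruited: 1076 × 1/4 = 269
  dwarf red-fruited: 1076 × 1/4 = 269
  dwarf yellow-fruited: 1076 × 1/4 = 269

269, 269, 269, 269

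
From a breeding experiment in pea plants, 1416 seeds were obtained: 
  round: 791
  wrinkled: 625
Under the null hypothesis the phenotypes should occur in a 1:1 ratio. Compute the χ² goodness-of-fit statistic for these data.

19.460

Under the 1:1 hypothesis (Σ ratio = 2, N = 1416):
  round: 1416 × 1/2 = 708
  wrinkled: 1416 × 1/2 = 708
χ² = Σ (O − E)² / E
  round: (791 − 708)² / 708 = 9.7302
  wrinkled: (625 − 708)² / 708 = 9.7302
χ² = 9.7302 + 9.7302 = 19.4604 ≈ 19.460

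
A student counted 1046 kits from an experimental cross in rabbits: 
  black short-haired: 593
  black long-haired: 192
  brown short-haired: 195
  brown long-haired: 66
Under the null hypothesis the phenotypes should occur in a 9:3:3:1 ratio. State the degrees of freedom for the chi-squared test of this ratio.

3

A goodness-of-fit test with 4 phenotype classes has df = 4 − 1 = 3.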